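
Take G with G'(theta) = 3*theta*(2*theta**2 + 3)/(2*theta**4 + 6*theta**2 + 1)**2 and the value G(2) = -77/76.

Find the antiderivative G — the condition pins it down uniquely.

G'(theta) matches the chain-rule pattern g'(h)*h' with inner function h(theta) = 2*theta**4/3 + 2*theta**2 + 1/3; substituting u = h(theta) collapses the integral.
A general antiderivative is -1/(4*(2*theta**4/3 + 2*theta**2 + 1/3)) + C.
The condition gives C = -77/76 - (-1/76) = -1.
So G(theta) = -1 - 1/(4*(2*theta**4/3 + 2*theta**2 + 1/3)).
Check: d/dtheta[-1 - 1/(4*(2*theta**4/3 + 2*theta**2 + 1/3))] = (6*theta**3 + 9*theta)/(4*theta**8 + 24*theta**6 + 40*theta**4 + 12*theta**2 + 1), which equals G'(theta).

G(theta) = -1 - 1/(4*(2*theta**4/3 + 2*theta**2 + 1/3))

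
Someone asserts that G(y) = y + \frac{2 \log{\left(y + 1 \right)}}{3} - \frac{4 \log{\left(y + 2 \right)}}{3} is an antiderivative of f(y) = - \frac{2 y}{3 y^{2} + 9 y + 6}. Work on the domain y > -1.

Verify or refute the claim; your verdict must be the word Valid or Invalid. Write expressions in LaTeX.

d/dy[G] = \frac{3 y^{2} + 7 y + 6}{3 y^{2} + 9 y + 6}
d/dy[G] - f(y) = 1 != 0.

Invalid: d/dy[G] - f = 1, which is not 0.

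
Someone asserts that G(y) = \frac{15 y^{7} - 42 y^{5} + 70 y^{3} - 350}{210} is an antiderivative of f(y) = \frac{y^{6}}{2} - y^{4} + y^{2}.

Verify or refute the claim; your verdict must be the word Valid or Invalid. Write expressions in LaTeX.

d/dy[G] = \frac{y^{6}}{2} - y^{4} + y^{2}
This equals f(y) exactly, so the claim holds.

Valid - the claim checks out under differentiation.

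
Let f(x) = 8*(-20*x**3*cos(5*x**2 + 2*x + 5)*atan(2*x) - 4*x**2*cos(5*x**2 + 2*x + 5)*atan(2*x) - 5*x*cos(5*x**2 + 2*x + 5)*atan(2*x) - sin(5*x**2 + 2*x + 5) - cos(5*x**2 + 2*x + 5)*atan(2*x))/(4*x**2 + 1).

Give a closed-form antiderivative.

f has the shape u'v + uv' for u = -4*atan(2*x) and v = sin(5*x**2 + 2*x + 5) — it is the derivative of the product u*v.
Check: d/dx[-4*sin(5*x**2 + 2*x + 5)*atan(2*x)] = (-160*x**3*cos(5*x**2 + 2*x + 5)*atan(2*x) - 32*x**2*cos(5*x**2 + 2*x + 5)*atan(2*x) - 40*x*cos(5*x**2 + 2*x + 5)*atan(2*x) - 8*sin(5*x**2 + 2*x + 5) - 8*cos(5*x**2 + 2*x + 5)*atan(2*x))/(4*x**2 + 1), which equals f(x).

An antiderivative is F(x) = -4*sin(5*x**2 + 2*x + 5)*atan(2*x).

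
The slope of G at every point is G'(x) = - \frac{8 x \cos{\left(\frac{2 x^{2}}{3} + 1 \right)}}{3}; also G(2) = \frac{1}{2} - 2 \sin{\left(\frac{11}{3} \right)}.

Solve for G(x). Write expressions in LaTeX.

G'(x) matches the chain-rule pattern g'(h)*h' with inner function h(x) = \frac{2 x^{2}}{3} + 1; substituting u = h(x) collapses the integral.
A general antiderivative is - 2 \sin{\left(\frac{2 x^{2}}{3} + 1 \right)} + C.
The condition gives C = \frac{1}{2} - 2 \sin{\left(\frac{11}{3} \right)} - (- 2 \sin{\left(\frac{11}{3} \right)}) = \frac{1}{2}.
So G(x) = - \frac{4 \sin{\left(\frac{2 x^{2}}{3} + 1 \right)} - 1}{2}.
Check: d/dx[- \frac{4 \sin{\left(\frac{2 x^{2}}{3} + 1 \right)} - 1}{2}] = - \frac{8 x \cos{\left(\frac{2 x^{2}}{3} + 1 \right)}}{3} = G'(x).

G(x) = - \frac{4 \sin{\left(\frac{2 x^{2}}{3} + 1 \right)} - 1}{2}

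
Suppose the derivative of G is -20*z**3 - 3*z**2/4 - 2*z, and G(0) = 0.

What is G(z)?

G(z) = -5*z**4 - z**3/4 - z**2

The integrand splits into summands that can be handled one at a time.
A general antiderivative is -5*z**4 - z**3/4 - z**2 + C.
The condition gives C = 0 - (0) = 0.
So G(z) = -5*z**4 - z**3/4 - z**2.
Check: d/dz[-5*z**4 - z**3/4 - z**2] = -20*z**3 - 3*z**2/4 - 2*z = G'(z).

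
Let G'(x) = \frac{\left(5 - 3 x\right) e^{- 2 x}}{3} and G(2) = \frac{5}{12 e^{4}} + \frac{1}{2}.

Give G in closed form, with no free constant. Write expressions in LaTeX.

G(x) = \frac{\left(6 x + 6 e^{2 x} - 7\right) e^{- 2 x}}{12}

Recognize the product-rule pattern: G'(x) = u'v + uv' with u = \frac{x}{2} - \frac{7}{12}, v = e^{- 2 x}, so integration by parts undoes it.
A general antiderivative is \frac{\left(6 x - 7\right) e^{- 2 x}}{12} + C.
The condition gives C = \frac{5}{12 e^{4}} + \frac{1}{2} - (\frac{5}{12 e^{4}}) = \frac{1}{2}.
So G(x) = \frac{\left(6 x + 6 e^{2 x} - 7\right) e^{- 2 x}}{12}.
Check: d/dx[\frac{\left(6 x + 6 e^{2 x} - 7\right) e^{- 2 x}}{12}] = \frac{\left(5 - 3 x\right) e^{- 2 x}}{3} = G'(x).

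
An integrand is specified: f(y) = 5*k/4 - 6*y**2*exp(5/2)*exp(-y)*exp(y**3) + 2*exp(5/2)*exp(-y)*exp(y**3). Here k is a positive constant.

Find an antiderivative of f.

An antiderivative is F(y) = (5*k*y - 8*exp(y**3 - y + 5/2))/4.

Integrate term by term and add the pieces.
Check: d/dy[(5*k*y - 8*exp(y**3 - y + 5/2))/4] = 5*k/4 - 6*y**2*exp(5/2)*exp(-y)*exp(y**3) + 2*exp(5/2)*exp(-y)*exp(y**3) = f(y).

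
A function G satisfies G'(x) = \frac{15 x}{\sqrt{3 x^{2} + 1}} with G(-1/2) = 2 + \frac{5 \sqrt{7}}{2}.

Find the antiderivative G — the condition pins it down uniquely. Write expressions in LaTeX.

G(x) = 5 \sqrt{3 x^{2} + 1} + 2

G'(x) matches the chain-rule pattern g'(h)*h' with inner function h(x) = 3 x^{2} + 1; substituting u = h(x) collapses the integral.
A general antiderivative is 5 \sqrt{3 x^{2} + 1} + C.
The condition gives C = 2 + \frac{5 \sqrt{7}}{2} - (\frac{5 \sqrt{7}}{2}) = 2.
So G(x) = 5 \sqrt{3 x^{2} + 1} + 2.
Check: d/dx[5 \sqrt{3 x^{2} + 1} + 2] = \frac{15 x}{\sqrt{3 x^{2} + 1}} = G'(x).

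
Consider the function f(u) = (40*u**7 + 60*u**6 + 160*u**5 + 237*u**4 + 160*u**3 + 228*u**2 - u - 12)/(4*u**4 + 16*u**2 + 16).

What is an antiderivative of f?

Any candidate F(u) must reproduce f(u) exactly when differentiated.
Check: d/du[(20*u**6 + 40*u**5 + 40*u**4 + 74*u**3 - 12*u + 1)/(8*u**2 + 16)] = (40*u**7 + 60*u**6 + 160*u**5 + 237*u**4 + 160*u**3 + 228*u**2 - u - 12)/(4*u**4 + 16*u**2 + 16) = f(u).

An antiderivative is F(u) = (20*u**6 + 40*u**5 + 40*u**4 + 74*u**3 - 12*u + 1)/(8*u**2 + 16).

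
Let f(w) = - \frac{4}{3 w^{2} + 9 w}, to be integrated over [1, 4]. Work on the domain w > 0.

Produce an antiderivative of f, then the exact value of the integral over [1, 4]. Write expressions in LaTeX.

Antiderivative: F(w) = \frac{4 \left(- \log{\left(w \right)} + \log{\left(w + 3 \right)}\right)}{9}; value = - \frac{8 \log{\left(4 \right)}}{9} + \frac{4 \log{\left(7 \right)}}{9}

Factor the denominator (3 w \left(w + 3\right)) and decompose: f = \frac{4}{9 \left(w + 3\right)} - \frac{4}{9 w}; each piece integrates to a log, atan, or power term.
F(w) = \frac{4 \left(- \log{\left(w \right)} + \log{\left(w + 3 \right)}\right)}{9} is an antiderivative of f.
Check: d/dw[\frac{4 \left(- \log{\left(w \right)} + \log{\left(w + 3 \right)}\right)}{9}] = - \frac{4}{3 w^{2} + 9 w} = f(w).
F(4) = - \frac{4 \log{\left(4 \right)}}{9} + \frac{4 \log{\left(7 \right)}}{9}; F(1) = \frac{4 \log{\left(4 \right)}}{9}.
Integral = F(4) - F(1) = - \frac{8 \log{\left(4 \right)}}{9} + \frac{4 \log{\left(7 \right)}}{9}.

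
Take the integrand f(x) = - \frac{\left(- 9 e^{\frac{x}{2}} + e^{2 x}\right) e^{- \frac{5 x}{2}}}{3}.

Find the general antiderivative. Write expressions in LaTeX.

Since d/dx undoes antidifferentiation here, F'(x) = f(x) is required of F(x).
Check: d/dx[\frac{\left(- 9 e^{\frac{x}{2}} + 4 e^{2 x}\right) e^{- \frac{5 x}{2}}}{6}] = \frac{\left(9 e^{\frac{x}{2}} - e^{2 x}\right) e^{- \frac{5 x}{2}}}{3}, which equals f(x).

F(x) = \frac{\left(- 9 e^{\frac{x}{2}} + 4 e^{2 x}\right) e^{- \frac{5 x}{2}}}{6} + C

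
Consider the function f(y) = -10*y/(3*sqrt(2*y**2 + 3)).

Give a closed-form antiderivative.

f matches the chain-rule pattern g'(h)*h' with inner function h(y) = 2*y**2 + 3; substituting u = h(y) collapses the integral.
Check: d/dy[-5*sqrt(2*y**2 + 3)/3] = -10*y/(3*sqrt(2*y**2 + 3)) = f(y).

An antiderivative is F(y) = -5*sqrt(2*y**2 + 3)/3.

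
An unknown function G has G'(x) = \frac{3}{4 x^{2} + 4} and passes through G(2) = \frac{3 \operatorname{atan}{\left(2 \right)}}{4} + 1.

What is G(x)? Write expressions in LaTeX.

G(x) = \frac{3 \operatorname{atan}{\left(x \right)} + 4}{4}

For G(x) to be correct, d/dx[G] must agree with the stated G'(x) identically.
A general antiderivative is \frac{3 \operatorname{atan}{\left(x \right)}}{4} + C.
The condition gives C = \frac{3 \operatorname{atan}{\left(2 \right)}}{4} + 1 - (\frac{3 \operatorname{atan}{\left(2 \right)}}{4}) = 1.
So G(x) = \frac{3 \operatorname{atan}{\left(x \right)} + 4}{4}.
Check: d/dx[\frac{3 \operatorname{atan}{\left(x \right)} + 4}{4}] = \frac{3}{4 x^{2} + 4} = G'(x).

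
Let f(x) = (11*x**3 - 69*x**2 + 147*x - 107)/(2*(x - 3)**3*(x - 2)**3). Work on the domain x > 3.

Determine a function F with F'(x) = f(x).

Any candidate F(x) must reproduce f(x) exactly when differentiated.
Check: d/dx[-1/(4*(x - 2)**2) - 5/(2*(x - 3)**2)] = (11*x**3 - 69*x**2 + 147*x - 107)/(2*x**6 - 30*x**5 + 186*x**4 - 610*x**3 + 1116*x**2 - 1080*x + 432), which equals f(x).

An antiderivative is F(x) = -1/(4*(x - 2)**2) - 5/(2*(x - 3)**2).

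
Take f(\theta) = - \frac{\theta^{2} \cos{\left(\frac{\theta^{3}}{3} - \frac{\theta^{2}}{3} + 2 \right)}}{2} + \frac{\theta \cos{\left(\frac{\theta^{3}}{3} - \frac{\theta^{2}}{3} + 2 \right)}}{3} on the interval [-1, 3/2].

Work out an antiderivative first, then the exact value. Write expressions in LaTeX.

f matches the chain-rule pattern g'(h)*h' with inner function h(\theta) = \frac{\theta^{3}}{3} - \frac{\theta^{2}}{3} + 2; substituting u = h(\theta) collapses the integral.
F(\theta) = - \frac{\sin{\left(\frac{\theta^{3}}{3} - \frac{\theta^{2}}{3} + 2 \right)}}{2} is an antiderivative of f.
Check: d/d\theta[- \frac{\sin{\left(\frac{\theta^{3}}{3} - \frac{\theta^{2}}{3} + 2 \right)}}{2}] = - \frac{\theta^{2} \cos{\left(\frac{\theta^{3}}{3} - \frac{\theta^{2}}{3} + 2 \right)}}{2} + \frac{\theta \cos{\left(\frac{\theta^{3}}{3} - \frac{\theta^{2}}{3} + 2 \right)}}{3} = f(\theta).
F(3/2) = - \frac{\sin{\left(\frac{19}{8} \right)}}{2}; F(-1) = - \frac{\sin{\left(\frac{4}{3} \right)}}{2}.
Integral = F(3/2) - F(-1) = - \frac{\sin{\left(\frac{19}{8} \right)}}{2} + \frac{\sin{\left(\frac{4}{3} \right)}}{2}.

Antiderivative: F(\theta) = - \frac{\sin{\left(\frac{\theta^{3}}{3} - \frac{\theta^{2}}{3} + 2 \right)}}{2}; value = - \frac{\sin{\left(\frac{19}{8} \right)}}{2} + \frac{\sin{\left(\frac{4}{3} \right)}}{2}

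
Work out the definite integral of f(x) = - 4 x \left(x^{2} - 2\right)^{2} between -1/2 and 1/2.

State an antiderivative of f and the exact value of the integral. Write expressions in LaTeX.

The substitution u = x^{2} - 2 works: f is exactly (dF/du)*(du/dx) for that inner function.
F(x) = - \frac{2 x^{6}}{3} + 4 x^{4} - 8 x^{2} is an antiderivative of f.
Check: d/dx[- \frac{2 x^{6}}{3} + 4 x^{4} - 8 x^{2}] = - 4 x^{5} + 16 x^{3} - 16 x, which equals f(x).
F(1/2) = - \frac{169}{96}; F(-1/2) = - \frac{169}{96}.
Integral = F(1/2) - F(-1/2) = 0.

Antiderivative: F(x) = - \frac{2 x^{6}}{3} + 4 x^{4} - 8 x^{2}; value = 0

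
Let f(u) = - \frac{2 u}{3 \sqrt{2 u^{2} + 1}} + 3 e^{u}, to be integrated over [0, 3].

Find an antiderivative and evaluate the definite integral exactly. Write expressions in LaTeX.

The integrand splits into summands that can be handled one at a time.
F(u) = \frac{- \sqrt{2 u^{2} + 1} + 9 e^{u}}{3} is an antiderivative of f.
Check: d/du[\frac{- \sqrt{2 u^{2} + 1} + 9 e^{u}}{3}] = \frac{- 2 u + 9 \sqrt{2 u^{2} + 1} e^{u}}{3 \sqrt{2 u^{2} + 1}}, which equals f(u).
F(3) = - \frac{\sqrt{19}}{3} + 3 e^{3}; F(0) = \frac{8}{3}.
Integral = F(3) - F(0) = - \frac{8}{3} - \frac{\sqrt{19}}{3} + 3 e^{3}.

Antiderivative: F(u) = \frac{- \sqrt{2 u^{2} + 1} + 9 e^{u}}{3}; value = - \frac{8}{3} - \frac{\sqrt{19}}{3} + 3 e^{3}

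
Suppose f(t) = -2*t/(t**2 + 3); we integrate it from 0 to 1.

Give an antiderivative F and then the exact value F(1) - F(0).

Antiderivative: F(t) = -log(t**2 + 3); value = -log(4) + log(3)

f matches the chain-rule pattern g'(h)*h' with inner function h(t) = t**2 + 3; substituting u = h(t) collapses the integral.
F(t) = -log(t**2 + 3) is an antiderivative of f.
Check: d/dt[-log(t**2 + 3)] = -2*t/(t**2 + 3) = f(t).
F(1) = -log(4); F(0) = -log(3).
Integral = F(1) - F(0) = -log(4) + log(3).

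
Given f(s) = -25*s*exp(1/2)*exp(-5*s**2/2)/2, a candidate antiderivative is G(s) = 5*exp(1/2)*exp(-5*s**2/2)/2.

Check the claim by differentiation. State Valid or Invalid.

Valid - the claim checks out under differentiation.

d/ds[G] = -25*s*exp(1/2)*exp(-5*s**2/2)/2
This equals f(s) exactly, so the claim holds.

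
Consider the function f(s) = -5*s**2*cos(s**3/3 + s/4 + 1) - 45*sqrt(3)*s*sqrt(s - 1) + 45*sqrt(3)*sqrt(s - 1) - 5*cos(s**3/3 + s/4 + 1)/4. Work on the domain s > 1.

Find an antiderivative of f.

An antiderivative is F(s) = -18*sqrt(3)*s**2*sqrt(s - 1) + 36*sqrt(3)*s*sqrt(s - 1) - 18*sqrt(3)*sqrt(s - 1) - 5*sin(s**3/3 + s/4 + 1).

The integrand splits into summands that can be handled one at a time.
Check: d/ds[-18*sqrt(3)*s**2*sqrt(s - 1) + 36*sqrt(3)*s*sqrt(s - 1) - 18*sqrt(3)*sqrt(s - 1) - 5*sin(s**3/3 + s/4 + 1)] = (-20*s**2*sqrt(s - 1)*cos(s**3/3 + s/4 + 1) - 180*sqrt(3)*s**2 + 360*sqrt(3)*s - 5*sqrt(s - 1)*cos(s**3/3 + s/4 + 1) - 180*sqrt(3))/(4*sqrt(s - 1)), which equals f(s).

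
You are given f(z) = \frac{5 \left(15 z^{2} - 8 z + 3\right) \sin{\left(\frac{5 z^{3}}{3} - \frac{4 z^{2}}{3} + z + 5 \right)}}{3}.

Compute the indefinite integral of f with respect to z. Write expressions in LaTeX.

F(z) = - 5 \cos{\left(\frac{5 z^{3}}{3} - \frac{4 z^{2}}{3} + z + 5 \right)} + C

The substitution u = \frac{5 z^{3}}{3} - \frac{4 z^{2}}{3} + z + 5 works: f is exactly (dF/du)*(du/dz) for that inner function.
Check: d/dz[- 5 \cos{\left(\frac{5 z^{3}}{3} - \frac{4 z^{2}}{3} + z + 5 \right)}] = 25 z^{2} \sin{\left(\frac{5 z^{3}}{3} - \frac{4 z^{2}}{3} + z + 5 \right)} - \frac{40 z \sin{\left(\frac{5 z^{3}}{3} - \frac{4 z^{2}}{3} + z + 5 \right)}}{3} + 5 \sin{\left(\frac{5 z^{3}}{3} - \frac{4 z^{2}}{3} + z + 5 \right)}, which equals f(z).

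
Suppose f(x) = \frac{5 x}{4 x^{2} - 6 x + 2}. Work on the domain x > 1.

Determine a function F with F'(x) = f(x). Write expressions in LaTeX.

Factor the denominator (2 \left(x - 1\right) \left(2 x - 1\right)) and decompose: f = - \frac{5}{2 \left(2 x - 1\right)} + \frac{5}{2 \left(x - 1\right)}; each piece integrates to a log, atan, or power term.
Check: d/dx[\frac{5 \log{\left(x - 1 \right)}}{2} - \frac{5 \log{\left(x - \frac{1}{2} \right)}}{4}] = \frac{5 x}{4 x^{2} - 6 x + 2} = f(x).

An antiderivative is F(x) = \frac{5 \log{\left(x - 1 \right)}}{2} - \frac{5 \log{\left(x - \frac{1}{2} \right)}}{4}.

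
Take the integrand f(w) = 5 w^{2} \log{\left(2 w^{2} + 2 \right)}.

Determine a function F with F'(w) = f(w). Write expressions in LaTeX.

An antiderivative F(w) passes only if d/dw[F] lands on f(w) exactly.
Check: d/dw[\frac{5 \left(3 w^{3} \log{\left(2 w^{2} + 2 \right)} - 2 w^{3} + 6 w - 6 \operatorname{atan}{\left(w \right)}\right)}{9}] = 5 w^{2} \log{\left(w^{2} + 1 \right)} + 5 w^{2} \log{\left(2 \right)}, which equals f(w).

An antiderivative is F(w) = \frac{5 \left(3 w^{3} \log{\left(2 w^{2} + 2 \right)} - 2 w^{3} + 6 w - 6 \operatorname{atan}{\left(w \right)}\right)}{9}.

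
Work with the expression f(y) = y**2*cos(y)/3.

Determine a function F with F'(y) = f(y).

An antiderivative is F(y) = y**2*sin(y)/3 + 2*y*cos(y)/3 - 2*sin(y)/3.

Since d/dy undoes antidifferentiation here, F'(y) = f(y) is required of F(y).
Check: d/dy[y**2*sin(y)/3 + 2*y*cos(y)/3 - 2*sin(y)/3] = y**2*cos(y)/3 = f(y).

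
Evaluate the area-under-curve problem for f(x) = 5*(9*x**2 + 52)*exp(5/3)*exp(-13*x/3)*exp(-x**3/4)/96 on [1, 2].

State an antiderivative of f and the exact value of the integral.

Recognize the product-rule pattern: f = u'v + uv' with u = -5*exp(-3*x)/8, v = exp(-x**3/4 - 4*x/3 + 5/3), so integration by parts undoes it.
F(x) = -5*exp(-3*x)*exp(-x**3/4 - 4*x/3 + 5/3)/8 is an antiderivative of f.
Check: d/dx[-5*exp(-3*x)*exp(-x**3/4 - 4*x/3 + 5/3)/8] = (45*x**2 + 260)*exp(5/3)*exp(-13*x/3)*exp(-x**3/4)/96, which equals f(x).
F(2) = -5*exp(-9)/8; F(1) = -5*exp(-35/12)/8.
Integral = F(2) - F(1) = -5*exp(-9)/8 + 5*exp(-35/12)/8.

Antiderivative: F(x) = -5*exp(-3*x)*exp(-x**3/4 - 4*x/3 + 5/3)/8; value = -5*exp(-9)/8 + 5*exp(-35/12)/8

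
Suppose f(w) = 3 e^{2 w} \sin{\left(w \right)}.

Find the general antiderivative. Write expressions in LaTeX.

Recover f(w) by differentiating a candidate F(w); any mismatch rules it out.
Check: d/dw[\frac{3 \left(2 \sin{\left(w \right)} - \cos{\left(w \right)}\right) e^{2 w}}{5}] = 3 e^{2 w} \sin{\left(w \right)} = f(w).

F(w) = \frac{3 \left(2 \sin{\left(w \right)} - \cos{\left(w \right)}\right) e^{2 w}}{5} + C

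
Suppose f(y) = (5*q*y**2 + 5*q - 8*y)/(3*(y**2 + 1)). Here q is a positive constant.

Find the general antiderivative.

F(y) = 5*q*y/3 - 4*log(y**2 + 1)/3 + C

Differentiate the proposed F(y) back; it has to land on f(y) exactly.
Check: d/dy[5*q*y/3 - 4*log(y**2 + 1)/3] = (5*q*y**2 + 5*q - 8*y)/(3*y**2 + 3), which equals f(y).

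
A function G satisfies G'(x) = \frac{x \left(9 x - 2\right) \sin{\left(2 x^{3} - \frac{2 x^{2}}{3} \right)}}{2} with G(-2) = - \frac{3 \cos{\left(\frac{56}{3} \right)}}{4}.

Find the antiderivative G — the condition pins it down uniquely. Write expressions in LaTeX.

The substitution u = 2 x^{3} - \frac{2 x^{2}}{3} works: G'(x) is exactly (dG/du)*(du/dx) for that inner function.
A general antiderivative is - \frac{3 \cos{\left(2 x^{3} - \frac{2 x^{2}}{3} \right)}}{4} + C.
The condition gives C = - \frac{3 \cos{\left(\frac{56}{3} \right)}}{4} - (- \frac{3 \cos{\left(\frac{56}{3} \right)}}{4}) = 0.
So G(x) = - \frac{3 \cos{\left(2 x^{3} - \frac{2 x^{2}}{3} \right)}}{4}.
Check: d/dx[- \frac{3 \cos{\left(2 x^{3} - \frac{2 x^{2}}{3} \right)}}{4}] = \frac{9 x^{2} \sin{\left(2 x^{3} - \frac{2 x^{2}}{3} \right)}}{2} - x \sin{\left(2 x^{3} - \frac{2 x^{2}}{3} \right)}, which equals G'(x).

G(x) = - \frac{3 \cos{\left(2 x^{3} - \frac{2 x^{2}}{3} \right)}}{4}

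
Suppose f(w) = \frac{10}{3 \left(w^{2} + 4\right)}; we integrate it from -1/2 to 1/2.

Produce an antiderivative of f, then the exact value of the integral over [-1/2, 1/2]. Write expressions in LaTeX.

Antiderivative: F(w) = \frac{5 \operatorname{atan}{\left(\frac{w}{2} \right)}}{3}; value = \frac{10 \operatorname{atan}{\left(\frac{1}{4} \right)}}{3}

An antiderivative F(w) passes only if d/dw[F] lands on f(w) exactly.
F(w) = \frac{5 \operatorname{atan}{\left(\frac{w}{2} \right)}}{3} is an antiderivative of f.
Check: d/dw[\frac{5 \operatorname{atan}{\left(\frac{w}{2} \right)}}{3}] = \frac{10}{3 w^{2} + 12}, which equals f(w).
F(1/2) = \frac{5 \operatorname{atan}{\left(\frac{1}{4} \right)}}{3}; F(-1/2) = - \frac{5 \operatorname{atan}{\left(\frac{1}{4} \right)}}{3}.
Integral = F(1/2) - F(-1/2) = \frac{10 \operatorname{atan}{\left(\frac{1}{4} \right)}}{3}.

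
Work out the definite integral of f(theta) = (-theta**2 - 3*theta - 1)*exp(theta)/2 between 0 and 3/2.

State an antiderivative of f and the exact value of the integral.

Antiderivative: F(theta) = -theta**2*exp(theta)/2 - theta*exp(theta)/2; value = -15*exp(3/2)/8

Recognize the product-rule pattern: f = u'v + uv' with u = -theta**2/2 - theta/2, v = exp(theta), so integration by parts undoes it.
F(theta) = -theta**2*exp(theta)/2 - theta*exp(theta)/2 is an antiderivative of f.
Check: d/dtheta[-theta**2*exp(theta)/2 - theta*exp(theta)/2] = -theta**2*exp(theta)/2 - 3*theta*exp(theta)/2 - exp(theta)/2, which equals f(theta).
F(3/2) = -15*exp(3/2)/8; F(0) = 0.
Integral = F(3/2) - F(0) = -15*exp(3/2)/8.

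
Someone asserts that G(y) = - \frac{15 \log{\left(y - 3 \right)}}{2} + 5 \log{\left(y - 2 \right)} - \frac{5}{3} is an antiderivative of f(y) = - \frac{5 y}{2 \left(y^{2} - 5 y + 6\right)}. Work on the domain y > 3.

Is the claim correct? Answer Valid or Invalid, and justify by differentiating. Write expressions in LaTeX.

d/dy[G] = - \frac{5 y}{2 y^{2} - 10 y + 12}
This equals f(y) exactly, so the claim holds.

Valid - differentiating G returns exactly f.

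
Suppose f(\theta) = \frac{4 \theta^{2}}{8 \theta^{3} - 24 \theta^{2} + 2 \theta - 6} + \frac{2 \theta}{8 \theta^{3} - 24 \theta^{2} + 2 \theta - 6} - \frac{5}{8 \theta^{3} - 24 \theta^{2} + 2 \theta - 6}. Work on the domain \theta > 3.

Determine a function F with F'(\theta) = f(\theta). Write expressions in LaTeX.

The integrand splits into summands that can be handled one at a time.
Check: d/d\theta[\frac{\log{\left(\frac{\theta}{2} - \frac{3}{2} \right)} + \operatorname{atan}{\left(2 \theta \right)}}{2}] = \frac{4 \theta^{2} + 2 \theta - 5}{8 \theta^{3} - 24 \theta^{2} + 2 \theta - 6}, which equals f(\theta).

An antiderivative is F(\theta) = \frac{\log{\left(\frac{\theta}{2} - \frac{3}{2} \right)} + \operatorname{atan}{\left(2 \theta \right)}}{2}.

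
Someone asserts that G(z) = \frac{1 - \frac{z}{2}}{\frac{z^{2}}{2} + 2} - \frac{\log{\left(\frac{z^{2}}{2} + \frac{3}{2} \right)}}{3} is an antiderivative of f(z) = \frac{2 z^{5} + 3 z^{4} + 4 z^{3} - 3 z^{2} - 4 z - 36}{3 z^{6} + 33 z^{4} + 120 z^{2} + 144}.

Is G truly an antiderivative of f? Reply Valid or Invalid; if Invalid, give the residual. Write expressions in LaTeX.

Invalid: d/dz[G] - f = - \frac{4 z}{3 z^{2} + 9}, which is not 0.

d/dz[G] = \frac{- 2 z^{5} + 3 z^{4} - 28 z^{3} - 3 z^{2} - 68 z - 36}{3 z^{6} + 33 z^{4} + 120 z^{2} + 144}
d/dz[G] - f(z) = - \frac{4 z}{3 z^{2} + 9} != 0.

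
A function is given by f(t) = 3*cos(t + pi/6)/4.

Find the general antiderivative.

For F(t) to be correct the identity F'(t) - f(t) = 0 must hold.
Check: d/dt[3*sin(t + pi/6)/4] = 3*cos(t + pi/6)/4 = f(t).

F(t) = 3*sin(t + pi/6)/4 + C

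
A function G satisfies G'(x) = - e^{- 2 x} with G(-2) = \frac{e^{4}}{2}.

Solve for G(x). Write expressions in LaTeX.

A first test for any G(x): its x-derivative must equal the given G'(x).
A general antiderivative is \frac{e^{- 2 x}}{2} + C.
The condition gives C = \frac{e^{4}}{2} - (\frac{e^{4}}{2}) = 0.
So G(x) = \frac{e^{- 2 x}}{2}.
Check: d/dx[\frac{e^{- 2 x}}{2}] = - e^{- 2 x} = G'(x).

G(x) = \frac{e^{- 2 x}}{2}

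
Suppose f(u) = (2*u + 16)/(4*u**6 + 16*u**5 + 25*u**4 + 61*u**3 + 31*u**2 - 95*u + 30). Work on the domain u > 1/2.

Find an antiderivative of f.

The denominator factors as (u + 2)*(u + 3)*(2*u - 1)**2*(u**2 + 5); partial fractions split f into directly integrable pieces: (97*u + 17)/(3087*(u**2 + 5)) - 10832/(77175*(2*u - 1)) + 272/(735*(2*u - 1)**2) - 5/(343*(u + 3)) + 4/(75*(u + 2)).
Check: d/du[-5416*log(u - 1/2)/77175 + 4*log(u + 2)/75 - 5*log(u + 3)/343 + 97*log(u**2 + 5)/6174 + 17*sqrt(5)*atan(sqrt(5)*u/5)/15435 - 136/(1470*u - 735)] = (2*u + 16)/(4*u**6 + 16*u**5 + 25*u**4 + 61*u**3 + 31*u**2 - 95*u + 30) = f(u).

An antiderivative is F(u) = -5416*log(u - 1/2)/77175 + 4*log(u + 2)/75 - 5*log(u + 3)/343 + 97*log(u**2 + 5)/6174 + 17*sqrt(5)*atan(sqrt(5)*u/5)/15435 - 136/(1470*u - 735).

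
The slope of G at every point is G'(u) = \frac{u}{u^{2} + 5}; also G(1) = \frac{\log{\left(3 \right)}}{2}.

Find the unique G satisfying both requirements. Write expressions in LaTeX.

G(u) = \frac{\log{\left(u^{2} + 5 \right)}}{2} - \frac{\log{\left(2 \right)}}{2}

G'(u) matches the chain-rule pattern g'(h)*h' with inner function h(u) = \frac{u^{2}}{2} + \frac{5}{2}; substituting w = h(u) collapses the integral.
A general antiderivative is \frac{\log{\left(\frac{u^{2}}{2} + \frac{5}{2} \right)}}{2} + C.
The condition gives C = \frac{\log{\left(3 \right)}}{2} - (\frac{\log{\left(3 \right)}}{2}) = 0.
So G(u) = \frac{\log{\left(u^{2} + 5 \right)}}{2} - \frac{\log{\left(2 \right)}}{2}.
Check: d/du[\frac{\log{\left(u^{2} + 5 \right)}}{2} - \frac{\log{\left(2 \right)}}{2}] = \frac{u}{u^{2} + 5} = G'(u).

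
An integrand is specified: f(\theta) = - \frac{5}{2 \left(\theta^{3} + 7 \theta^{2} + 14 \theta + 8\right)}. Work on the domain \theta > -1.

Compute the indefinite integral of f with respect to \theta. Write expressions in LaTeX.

F(\theta) = \frac{5 \left(- 2 \log{\left(\theta + 1 \right)} + 3 \log{\left(\theta + 2 \right)} - \log{\left(\theta + 4 \right)}\right)}{12} + C

Factor the denominator (2 \left(\theta + 1\right) \left(\theta + 2\right) \left(\theta + 4\right)) and decompose: f = - \frac{5}{12 \left(\theta + 4\right)} + \frac{5}{4 \left(\theta + 2\right)} - \frac{5}{6 \left(\theta + 1\right)}; each piece integrates to a log, atan, or power term.
Check: d/d\theta[\frac{5 \left(- 2 \log{\left(\theta + 1 \right)} + 3 \log{\left(\theta + 2 \right)} - \log{\left(\theta + 4 \right)}\right)}{12}] = - \frac{5}{2 \theta^{3} + 14 \theta^{2} + 28 \theta + 16}, which equals f(\theta).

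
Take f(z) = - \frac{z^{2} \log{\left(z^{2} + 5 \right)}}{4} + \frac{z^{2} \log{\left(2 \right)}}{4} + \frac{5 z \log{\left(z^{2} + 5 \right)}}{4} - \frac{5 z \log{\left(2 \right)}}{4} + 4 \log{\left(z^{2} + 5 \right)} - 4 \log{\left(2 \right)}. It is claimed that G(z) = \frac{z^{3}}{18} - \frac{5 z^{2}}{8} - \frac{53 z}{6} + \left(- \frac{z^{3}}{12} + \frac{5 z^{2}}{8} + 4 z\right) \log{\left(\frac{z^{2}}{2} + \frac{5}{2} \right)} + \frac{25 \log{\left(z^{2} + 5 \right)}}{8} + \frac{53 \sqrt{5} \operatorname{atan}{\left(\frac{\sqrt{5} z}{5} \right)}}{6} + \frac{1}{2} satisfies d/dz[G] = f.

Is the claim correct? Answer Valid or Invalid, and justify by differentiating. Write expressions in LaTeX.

d/dz[G] = - \frac{z^{2} \log{\left(z^{2} + 5 \right)}}{4} + \frac{z^{2} \log{\left(2 \right)}}{4} + \frac{5 z \log{\left(z^{2} + 5 \right)}}{4} - \frac{5 z \log{\left(2 \right)}}{4} + 4 \log{\left(z^{2} + 5 \right)} - 4 \log{\left(2 \right)}
This equals f(z) exactly, so the claim holds.

Valid - differentiating G returns exactly f.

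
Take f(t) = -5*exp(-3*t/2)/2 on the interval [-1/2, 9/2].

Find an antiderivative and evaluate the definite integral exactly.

Antiderivative: F(t) = 5*exp(-3*t/2)/3; value = -5*exp(3/4)/3 + 5*exp(-27/4)/3

Since d/dt undoes antidifferentiation here, F'(t) = f(t) is required of F(t).
F(t) = 5*exp(-3*t/2)/3 is an antiderivative of f.
Check: d/dt[5*exp(-3*t/2)/3] = -5*exp(-3*t/2)/2 = f(t).
F(9/2) = 5*exp(-27/4)/3; F(-1/2) = 5*exp(3/4)/3.
Integral = F(9/2) - F(-1/2) = -5*exp(3/4)/3 + 5*exp(-27/4)/3.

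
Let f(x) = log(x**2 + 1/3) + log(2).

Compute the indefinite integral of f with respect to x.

F(x) = x*log(2*x**2 + 2/3) - 2*x + 2*sqrt(3)*atan(sqrt(3)*x)/3 + C

Since d/dx undoes antidifferentiation here, F'(x) = f(x) is required of F(x).
Check: d/dx[x*log(2*x**2 + 2/3) - 2*x + 2*sqrt(3)*atan(sqrt(3)*x)/3] = log(x**2 + 1/3) + log(2) = f(x).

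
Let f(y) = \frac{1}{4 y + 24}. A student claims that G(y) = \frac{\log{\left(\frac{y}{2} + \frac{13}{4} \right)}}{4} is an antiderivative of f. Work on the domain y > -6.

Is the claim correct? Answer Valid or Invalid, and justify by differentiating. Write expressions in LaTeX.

Invalid: d/dy[G] - f = - \frac{1}{8 y^{2} + 100 y + 312}, which is not 0.

d/dy[G] = \frac{1}{4 y + 26}
d/dy[G] - f(y) = - \frac{1}{8 y^{2} + 100 y + 312} != 0.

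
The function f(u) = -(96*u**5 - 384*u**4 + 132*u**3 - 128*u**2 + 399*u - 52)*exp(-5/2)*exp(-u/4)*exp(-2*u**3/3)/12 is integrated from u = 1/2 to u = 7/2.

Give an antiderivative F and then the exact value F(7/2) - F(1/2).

f has the shape v'r + vr' for v = 4*u**3 - 16*u**2 + 5*u + 8/3 and r = exp(-2*u**3/3 - u/4 - 5/2) — it is the derivative of the product v*r.
F(u) = -(-12*u**3 + 48*u**2 - 15*u - 8)*exp(-2*u**3/3 - u/4 - 5/2)/3 is an antiderivative of f.
Check: d/du[-(-12*u**3 + 48*u**2 - 15*u - 8)*exp(-2*u**3/3 - u/4 - 5/2)/3] = (-96*u**5 + 384*u**4 - 132*u**3 + 128*u**2 - 399*u + 52)*exp(-5/2)*exp(-u/4)*exp(-2*u**3/3)/12, which equals f(u).
F(7/2) = -13*exp(-767/24)/3; F(1/2) = 5*exp(-65/24)/3.
Integral = F(7/2) - F(1/2) = -5*exp(-65/24)/3 - 13*exp(-767/24)/3.

Antiderivative: F(u) = -(-12*u**3 + 48*u**2 - 15*u - 8)*exp(-2*u**3/3 - u/4 - 5/2)/3; value = -5*exp(-65/24)/3 - 13*exp(-767/24)/3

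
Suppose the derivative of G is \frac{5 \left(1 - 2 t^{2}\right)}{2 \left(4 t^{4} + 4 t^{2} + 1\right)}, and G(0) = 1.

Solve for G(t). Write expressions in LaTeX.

G'(t) has the shape u'v + uv' for u = \frac{5 t}{4} and v = \frac{1}{t^{2} + \frac{1}{2}} — it is the derivative of the product u*v.
A general antiderivative is \frac{5 t}{4 \left(t^{2} + \frac{1}{2}\right)} + C.
The condition gives C = 1 - (0) = 1.
So G(t) = \frac{4 t^{2} + 5 t + 2}{4 t^{2} + 2}.
Check: d/dt[\frac{4 t^{2} + 5 t + 2}{4 t^{2} + 2}] = \frac{5 - 10 t^{2}}{8 t^{4} + 8 t^{2} + 2}, which equals G'(t).

G(t) = \frac{4 t^{2} + 5 t + 2}{4 t^{2} + 2}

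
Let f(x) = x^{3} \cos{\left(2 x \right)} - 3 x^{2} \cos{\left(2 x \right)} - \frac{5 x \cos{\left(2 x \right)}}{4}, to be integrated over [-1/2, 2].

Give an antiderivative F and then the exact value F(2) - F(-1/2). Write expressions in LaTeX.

Antiderivative: F(x) = \frac{x^{3} \sin{\left(2 x \right)}}{2} - \frac{3 x^{2} \sin{\left(2 x \right)}}{2} + \frac{3 x^{2} \cos{\left(2 x \right)}}{4} - \frac{11 x \sin{\left(2 x \right)}}{8} - \frac{3 x \cos{\left(2 x \right)}}{2} + \frac{3 \sin{\left(2 x \right)}}{4} - \frac{11 \cos{\left(2 x \right)}}{16}; value = - \frac{\cos{\left(1 \right)}}{4} - \frac{11 \cos{\left(4 \right)}}{16} + \sin{\left(1 \right)} - 4 \sin{\left(4 \right)}

The integrand splits into summands that can be handled one at a time.
F(x) = \frac{x^{3} \sin{\left(2 x \right)}}{2} - \frac{3 x^{2} \sin{\left(2 x \right)}}{2} + \frac{3 x^{2} \cos{\left(2 x \right)}}{4} - \frac{11 x \sin{\left(2 x \right)}}{8} - \frac{3 x \cos{\left(2 x \right)}}{2} + \frac{3 \sin{\left(2 x \right)}}{4} - \frac{11 \cos{\left(2 x \right)}}{16} is an antiderivative of f.
Check: d/dx[\frac{x^{3} \sin{\left(2 x \right)}}{2} - \frac{3 x^{2} \sin{\left(2 x \right)}}{2} + \frac{3 x^{2} \cos{\left(2 x \right)}}{4} - \frac{11 x \sin{\left(2 x \right)}}{8} - \frac{3 x \cos{\left(2 x \right)}}{2} + \frac{3 \sin{\left(2 x \right)}}{4} - \frac{11 \cos{\left(2 x \right)}}{16}] = x^{3} \cos{\left(2 x \right)} - 3 x^{2} \cos{\left(2 x \right)} - \frac{5 x \cos{\left(2 x \right)}}{4} = f(x).
F(2) = - \frac{11 \cos{\left(4 \right)}}{16} - 4 \sin{\left(4 \right)}; F(-1/2) = - \sin{\left(1 \right)} + \frac{\cos{\left(1 \right)}}{4}.
Integral = F(2) - F(-1/2) = - \frac{\cos{\left(1 \right)}}{4} - \frac{11 \cos{\left(4 \right)}}{16} + \sin{\left(1 \right)} - 4 \sin{\left(4 \right)}.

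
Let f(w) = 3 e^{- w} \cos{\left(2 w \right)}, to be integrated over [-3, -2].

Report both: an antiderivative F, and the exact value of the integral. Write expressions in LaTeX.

Antiderivative: F(w) = \frac{6 e^{- w} \sin{\left(2 w \right)}}{5} - \frac{3 e^{- w} \cos{\left(2 w \right)}}{5}; value = \frac{6 e^{3} \sin{\left(6 \right)}}{5} - \frac{3 e^{2} \cos{\left(4 \right)}}{5} - \frac{6 e^{2} \sin{\left(4 \right)}}{5} + \frac{3 e^{3} \cos{\left(6 \right)}}{5}

Any candidate F(w) must reproduce f(w) exactly when differentiated.
F(w) = \frac{6 e^{- w} \sin{\left(2 w \right)}}{5} - \frac{3 e^{- w} \cos{\left(2 w \right)}}{5} is an antiderivative of f.
Check: d/dw[\frac{6 e^{- w} \sin{\left(2 w \right)}}{5} - \frac{3 e^{- w} \cos{\left(2 w \right)}}{5}] = 3 e^{- w} \cos{\left(2 w \right)} = f(w).
F(-2) = - \frac{3 e^{2} \cos{\left(4 \right)}}{5} - \frac{6 e^{2} \sin{\left(4 \right)}}{5}; F(-3) = - \frac{3 e^{3} \cos{\left(6 \right)}}{5} - \frac{6 e^{3} \sin{\left(6 \right)}}{5}.
Integral = F(-2) - F(-3) = \frac{6 e^{3} \sin{\left(6 \right)}}{5} - \frac{3 e^{2} \cos{\left(4 \right)}}{5} - \frac{6 e^{2} \sin{\left(4 \right)}}{5} + \frac{3 e^{3} \cos{\left(6 \right)}}{5}.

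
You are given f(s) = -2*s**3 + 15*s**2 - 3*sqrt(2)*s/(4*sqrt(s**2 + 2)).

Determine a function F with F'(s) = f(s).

Integrate term by term and add the pieces.
Check: d/ds[sqrt(2)*(-sqrt(2)*s**4 + 10*sqrt(2)*s**3 - 3*sqrt(s**2 + 2))/4] = (-8*s**3*sqrt(s**2 + 2) + 60*s**2*sqrt(s**2 + 2) - 3*sqrt(2)*s)/(4*sqrt(s**2 + 2)), which equals f(s).

An antiderivative is F(s) = sqrt(2)*(-sqrt(2)*s**4 + 10*sqrt(2)*s**3 - 3*sqrt(s**2 + 2))/4.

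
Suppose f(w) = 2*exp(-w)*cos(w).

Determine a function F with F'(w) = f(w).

Since d/dw undoes antidifferentiation here, F'(w) = f(w) is required of F(w).
Check: d/dw[exp(-w)*sin(w) - exp(-w)*cos(w)] = 2*exp(-w)*cos(w) = f(w).

An antiderivative is F(w) = exp(-w)*sin(w) - exp(-w)*cos(w).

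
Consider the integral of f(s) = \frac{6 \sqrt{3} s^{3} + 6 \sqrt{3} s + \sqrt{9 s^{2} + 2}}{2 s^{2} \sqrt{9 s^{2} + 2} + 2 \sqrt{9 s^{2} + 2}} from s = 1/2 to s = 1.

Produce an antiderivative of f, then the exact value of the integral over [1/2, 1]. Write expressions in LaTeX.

Antiderivative: F(s) = \frac{2 \sqrt{3} \sqrt{9 s^{2} + 2} + 3 \operatorname{atan}{\left(s \right)}}{6}; value = - \frac{\sqrt{51}}{6} - \frac{\operatorname{atan}{\left(\frac{1}{2} \right)}}{2} + \frac{\pi}{8} + \frac{\sqrt{33}}{3}

Recover f(s) by differentiating a candidate F(s); any mismatch rules it out.
F(s) = \frac{2 \sqrt{3} \sqrt{9 s^{2} + 2} + 3 \operatorname{atan}{\left(s \right)}}{6} is an antiderivative of f.
Check: d/ds[\frac{2 \sqrt{3} \sqrt{9 s^{2} + 2} + 3 \operatorname{atan}{\left(s \right)}}{6}] = \frac{6 \sqrt{3} s^{3} + 6 \sqrt{3} s + \sqrt{9 s^{2} + 2}}{2 s^{2} \sqrt{9 s^{2} + 2} + 2 \sqrt{9 s^{2} + 2}} = f(s).
F(1) = \frac{\pi}{8} + \frac{\sqrt{33}}{3}; F(1/2) = \frac{\operatorname{atan}{\left(\frac{1}{2} \right)}}{2} + \frac{\sqrt{51}}{6}.
Integral = F(1) - F(1/2) = - \frac{\sqrt{51}}{6} - \frac{\operatorname{atan}{\left(\frac{1}{2} \right)}}{2} + \frac{\pi}{8} + \frac{\sqrt{33}}{3}.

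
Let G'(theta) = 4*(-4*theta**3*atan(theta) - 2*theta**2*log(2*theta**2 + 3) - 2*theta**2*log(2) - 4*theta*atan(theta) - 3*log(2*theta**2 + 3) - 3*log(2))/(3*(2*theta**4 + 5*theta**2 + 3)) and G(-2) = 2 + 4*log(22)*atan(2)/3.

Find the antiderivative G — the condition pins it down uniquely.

Recognize the product-rule pattern: G'(theta) = u'v + uv' with u = -4*atan(theta)/3, v = log(4*theta**2 + 6), so integration by parts undoes it.
A general antiderivative is -4*log(4*theta**2 + 6)*atan(theta)/3 + C.
The condition gives C = 2 + 4*log(22)*atan(2)/3 - (4*log(22)*atan(2)/3) = 2.
So G(theta) = 2*(-2*log(4*theta**2 + 6)*atan(theta) + 3)/3.
Check: d/dtheta[2*(-2*log(4*theta**2 + 6)*atan(theta) + 3)/3] = (-16*theta**3*atan(theta) - 8*theta**2*log(2*theta**2 + 3) - 8*theta**2*log(2) - 16*theta*atan(theta) - 12*log(2*theta**2 + 3) - 12*log(2))/(6*theta**4 + 15*theta**2 + 9), which equals G'(theta).

G(theta) = 2*(-2*log(4*theta**2 + 6)*atan(theta) + 3)/3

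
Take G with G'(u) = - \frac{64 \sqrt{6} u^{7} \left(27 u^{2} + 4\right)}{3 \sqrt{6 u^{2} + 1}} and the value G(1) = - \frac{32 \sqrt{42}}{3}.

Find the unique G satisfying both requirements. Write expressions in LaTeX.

G(u) = - \frac{32 \sqrt{6} u^{8} \sqrt{6 u^{2} + 1}}{3}

Recognize the product-rule pattern: G'(u) = v'r + vr' with v = - 32 u^{8}, r = \sqrt{4 u^{2} + \frac{2}{3}}, so integration by parts undoes it.
A general antiderivative is - 32 u^{8} \sqrt{4 u^{2} + \frac{2}{3}} + C.
The condition gives C = - \frac{32 \sqrt{42}}{3} - (- \frac{32 \sqrt{42}}{3}) = 0.
So G(u) = - \frac{32 \sqrt{6} u^{8} \sqrt{6 u^{2} + 1}}{3}.
Check: d/du[- \frac{32 \sqrt{6} u^{8} \sqrt{6 u^{2} + 1}}{3}] = \frac{- 1728 \sqrt{6} u^{9} - 256 \sqrt{6} u^{7}}{3 \sqrt{6 u^{2} + 1}}, which equals G'(u).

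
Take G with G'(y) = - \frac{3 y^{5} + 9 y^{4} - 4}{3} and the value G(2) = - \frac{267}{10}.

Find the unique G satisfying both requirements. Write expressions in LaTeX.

The proposed G(y) is checked by its d/dy: the result must match the given G'(y).
A general antiderivative is - \frac{y^{6}}{6} - \frac{3 y^{5}}{5} + \frac{4 y}{3} + C.
The condition gives C = - \frac{267}{10} - (- \frac{136}{5}) = \frac{1}{2}.
So G(y) = - \frac{y^{6}}{6} - \frac{3 y^{5}}{5} + \frac{4 y}{3} + \frac{1}{2}.
Check: d/dy[- \frac{y^{6}}{6} - \frac{3 y^{5}}{5} + \frac{4 y}{3} + \frac{1}{2}] = - y^{5} - 3 y^{4} + \frac{4}{3}, which equals G'(y).

G(y) = - \frac{y^{6}}{6} - \frac{3 y^{5}}{5} + \frac{4 y}{3} + \frac{1}{2}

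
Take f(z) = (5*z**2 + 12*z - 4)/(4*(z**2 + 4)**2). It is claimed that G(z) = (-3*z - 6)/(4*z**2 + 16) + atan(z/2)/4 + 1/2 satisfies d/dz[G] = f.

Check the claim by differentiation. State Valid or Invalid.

Valid. The derivative of G reproduces f.

d/dz[G] = (5*z**2 + 12*z - 4)/(4*z**4 + 32*z**2 + 64)
This equals f(z) exactly, so the claim holds.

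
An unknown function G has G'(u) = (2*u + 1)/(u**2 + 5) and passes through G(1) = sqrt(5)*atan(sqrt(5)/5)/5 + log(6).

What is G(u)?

Check a candidate G(u) by differentiating: d/du[G] must match the given G'(u).
A general antiderivative is log(u**2 + 5) + sqrt(5)*atan(sqrt(5)*u/5)/5 + C.
The condition gives C = sqrt(5)*atan(sqrt(5)/5)/5 + log(6) - (sqrt(5)*atan(sqrt(5)/5)/5 + log(6)) = 0.
So G(u) = (5*log(u**2 + 5) + sqrt(5)*atan(sqrt(5)*u/5))/5.
Check: d/du[(5*log(u**2 + 5) + sqrt(5)*atan(sqrt(5)*u/5))/5] = (2*u + 1)/(u**2 + 5) = G'(u).

G(u) = (5*log(u**2 + 5) + sqrt(5)*atan(sqrt(5)*u/5))/5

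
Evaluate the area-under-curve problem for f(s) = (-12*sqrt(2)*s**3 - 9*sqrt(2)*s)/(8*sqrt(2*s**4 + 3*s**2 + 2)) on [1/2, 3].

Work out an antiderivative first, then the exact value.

Antiderivative: F(s) = -3*sqrt(2)*sqrt(2*s**4 + 3*s**2 + 2)/8; value = -3*sqrt(382)/8 + 3*sqrt(23)/16

The substitution u = s**4 + 3*s**2/2 + 1 works: f is exactly (dF/du)*(du/ds) for that inner function.
F(s) = -3*sqrt(2)*sqrt(2*s**4 + 3*s**2 + 2)/8 is an antiderivative of f.
Check: d/ds[-3*sqrt(2)*sqrt(2*s**4 + 3*s**2 + 2)/8] = (-12*sqrt(2)*s**3 - 9*sqrt(2)*s)/(8*sqrt(2*s**4 + 3*s**2 + 2)) = f(s).
F(3) = -3*sqrt(382)/8; F(1/2) = -3*sqrt(23)/16.
Integral = F(3) - F(1/2) = -3*sqrt(382)/8 + 3*sqrt(23)/16.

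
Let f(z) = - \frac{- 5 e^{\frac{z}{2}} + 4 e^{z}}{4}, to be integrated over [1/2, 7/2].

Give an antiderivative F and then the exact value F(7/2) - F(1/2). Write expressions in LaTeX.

Antiderivative: F(z) = \frac{5 e^{\frac{z}{2}}}{2} - e^{z}; value = - e^{\frac{7}{2}} - \frac{5 e^{\frac{1}{4}}}{2} + e^{\frac{1}{2}} + \frac{5 e^{\frac{7}{4}}}{2}

Whatever form F(z) takes, F'(z) = f(z) is non-negotiable.
F(z) = \frac{5 e^{\frac{z}{2}}}{2} - e^{z} is an antiderivative of f.
Check: d/dz[\frac{5 e^{\frac{z}{2}}}{2} - e^{z}] = \frac{5 e^{\frac{z}{2}}}{4} - e^{z}, which equals f(z).
F(7/2) = - e^{\frac{7}{2}} + \frac{5 e^{\frac{7}{4}}}{2}; F(1/2) = - e^{\frac{1}{2}} + \frac{5 e^{\frac{1}{4}}}{2}.
Integral = F(7/2) - F(1/2) = - e^{\frac{7}{2}} - \frac{5 e^{\frac{1}{4}}}{2} + e^{\frac{1}{2}} + \frac{5 e^{\frac{7}{4}}}{2}.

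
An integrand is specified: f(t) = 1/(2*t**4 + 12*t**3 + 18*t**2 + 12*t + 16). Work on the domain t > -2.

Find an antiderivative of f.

Factor the denominator (2*(t + 2)*(t + 4)*(t**2 + 1)) and decompose: f = -(6*t - 7)/(170*(t**2 + 1)) - 1/(68*(t + 4)) + 1/(20*(t + 2)); each piece integrates to a log, atan, or power term.
Check: d/dt[log(t + 2)/20 - log(t + 4)/68 - 3*log(t**2 + 1)/170 + 7*atan(t)/170] = 1/(2*t**4 + 12*t**3 + 18*t**2 + 12*t + 16) = f(t).

An antiderivative is F(t) = log(t + 2)/20 - log(t + 4)/68 - 3*log(t**2 + 1)/170 + 7*atan(t)/170.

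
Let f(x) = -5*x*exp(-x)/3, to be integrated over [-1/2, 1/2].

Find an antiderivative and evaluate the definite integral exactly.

Antiderivative: F(x) = 5*(x + 1)*exp(-x)/3; value = -5*exp(1/2)/6 + 5*exp(-1/2)/2

Recognize the product-rule pattern: f = u'v + uv' with u = 5*x/3 + 5/3, v = exp(-x), so integration by parts undoes it.
F(x) = 5*(x + 1)*exp(-x)/3 is an antiderivative of f.
Check: d/dx[5*(x + 1)*exp(-x)/3] = -5*x*exp(-x)/3 = f(x).
F(1/2) = 5*exp(-1/2)/2; F(-1/2) = 5*exp(1/2)/6.
Integral = F(1/2) - F(-1/2) = -5*exp(1/2)/6 + 5*exp(-1/2)/2.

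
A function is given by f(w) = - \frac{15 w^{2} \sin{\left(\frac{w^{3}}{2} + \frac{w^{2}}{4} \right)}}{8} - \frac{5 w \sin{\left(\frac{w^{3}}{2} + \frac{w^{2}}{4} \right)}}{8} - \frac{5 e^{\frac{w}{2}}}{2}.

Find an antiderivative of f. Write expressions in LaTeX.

Integrate term by term and add the pieces.
Check: d/dw[\frac{5 \left(- 4 e^{\frac{w}{2}} + \cos{\left(\frac{w^{3}}{2} + \frac{w^{2}}{4} \right)}\right)}{4}] = - \frac{15 w^{2} \sin{\left(\frac{w^{3}}{2} + \frac{w^{2}}{4} \right)}}{8} - \frac{5 w \sin{\left(\frac{w^{3}}{2} + \frac{w^{2}}{4} \right)}}{8} - \frac{5 e^{\frac{w}{2}}}{2} = f(w).

An antiderivative is F(w) = \frac{5 \left(- 4 e^{\frac{w}{2}} + \cos{\left(\frac{w^{3}}{2} + \frac{w^{2}}{4} \right)}\right)}{4}.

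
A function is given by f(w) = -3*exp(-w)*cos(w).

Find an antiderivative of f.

An antiderivative is F(w) = -3*exp(-w)*sin(w)/2 + 3*exp(-w)*cos(w)/2.

An antiderivative F(w) passes only if d/dw[F] lands on f(w) exactly.
Check: d/dw[-3*exp(-w)*sin(w)/2 + 3*exp(-w)*cos(w)/2] = -3*exp(-w)*cos(w) = f(w).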